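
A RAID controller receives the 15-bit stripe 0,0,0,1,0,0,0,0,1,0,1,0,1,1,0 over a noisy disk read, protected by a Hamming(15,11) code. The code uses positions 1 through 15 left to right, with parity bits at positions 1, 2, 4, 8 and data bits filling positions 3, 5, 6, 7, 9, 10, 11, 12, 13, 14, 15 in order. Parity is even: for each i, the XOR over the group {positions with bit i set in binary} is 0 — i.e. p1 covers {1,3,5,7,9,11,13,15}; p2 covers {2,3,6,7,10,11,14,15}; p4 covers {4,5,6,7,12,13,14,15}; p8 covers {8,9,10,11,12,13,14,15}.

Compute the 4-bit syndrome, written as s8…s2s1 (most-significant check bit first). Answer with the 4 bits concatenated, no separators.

s1 (pos 1,3,5,7,9,11,13,15): 0⊕0⊕0⊕0⊕1⊕1⊕1⊕0 = 1
s2 (pos 2,3,6,7,10,11,14,15): 0⊕0⊕0⊕0⊕0⊕1⊕1⊕0 = 0
s4 (pos 4,5,6,7,12,13,14,15): 1⊕0⊕0⊕0⊕0⊕1⊕1⊕0 = 1
s8 (pos 8,9,10,11,12,13,14,15): 0⊕1⊕0⊕1⊕0⊕1⊕1⊕0 = 0
Syndrome s8…s1 = 0101 → error at position 5.

0101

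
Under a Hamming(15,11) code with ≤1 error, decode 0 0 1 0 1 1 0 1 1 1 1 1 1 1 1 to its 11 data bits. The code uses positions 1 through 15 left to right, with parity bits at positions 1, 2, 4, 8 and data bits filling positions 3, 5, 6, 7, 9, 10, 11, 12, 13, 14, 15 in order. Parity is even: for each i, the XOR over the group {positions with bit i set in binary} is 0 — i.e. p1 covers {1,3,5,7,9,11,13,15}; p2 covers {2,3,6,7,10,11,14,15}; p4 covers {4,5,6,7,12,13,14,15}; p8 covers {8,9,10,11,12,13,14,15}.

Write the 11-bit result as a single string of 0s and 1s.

11101111111

s1 (pos 1,3,5,7,9,11,13,15): 0⊕1⊕1⊕0⊕1⊕1⊕1⊕1 = 0
s2 (pos 2,3,6,7,10,11,14,15): 0⊕1⊕1⊕0⊕1⊕1⊕1⊕1 = 0
s4 (pos 4,5,6,7,12,13,14,15): 0⊕1⊕1⊕0⊕1⊕1⊕1⊕1 = 0
s8 (pos 8,9,10,11,12,13,14,15): 1⊕1⊕1⊕1⊕1⊕1⊕1⊕1 = 0
Syndrome s8…s1 = 0000 → no error.
Read data bits from positions 3,5,6,7,9,10,11,12,13,14,15: 11101111111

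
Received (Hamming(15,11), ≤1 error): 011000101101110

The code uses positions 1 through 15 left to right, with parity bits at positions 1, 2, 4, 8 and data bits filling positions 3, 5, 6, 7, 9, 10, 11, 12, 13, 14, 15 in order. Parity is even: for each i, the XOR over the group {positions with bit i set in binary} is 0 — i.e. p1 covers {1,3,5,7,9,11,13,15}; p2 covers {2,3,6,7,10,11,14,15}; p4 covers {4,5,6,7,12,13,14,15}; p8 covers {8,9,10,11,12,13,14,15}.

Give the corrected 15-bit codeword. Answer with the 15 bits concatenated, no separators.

011000101001110

s1 (pos 1,3,5,7,9,11,13,15): 0⊕1⊕0⊕1⊕1⊕0⊕1⊕0 = 0
s2 (pos 2,3,6,7,10,11,14,15): 1⊕1⊕0⊕1⊕1⊕0⊕1⊕0 = 1
s4 (pos 4,5,6,7,12,13,14,15): 0⊕0⊕0⊕1⊕1⊕1⊕1⊕0 = 0
s8 (pos 8,9,10,11,12,13,14,15): 0⊕1⊕1⊕0⊕1⊕1⊕1⊕0 = 1
Syndrome s8…s1 = 1010 → error at position 10.
Flip position 10: 011000101101110 → 011000101001110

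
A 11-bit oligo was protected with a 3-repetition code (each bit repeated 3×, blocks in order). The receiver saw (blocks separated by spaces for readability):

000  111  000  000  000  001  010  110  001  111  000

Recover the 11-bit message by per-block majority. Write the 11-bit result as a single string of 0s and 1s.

Block 1 (000): 0 ones → 0
Block 2 (111): 3 ones → 1
Block 3 (000): 0 ones → 0
Block 4 (000): 0 ones → 0
Block 5 (000): 0 ones → 0
Block 6 (001): 1 one → 0
Block 7 (010): 1 one → 0
Block 8 (110): 2 ones → 1
Block 9 (001): 1 one → 0
Block 10 (111): 3 ones → 1
Block 11 (000): 0 ones → 0

01000001010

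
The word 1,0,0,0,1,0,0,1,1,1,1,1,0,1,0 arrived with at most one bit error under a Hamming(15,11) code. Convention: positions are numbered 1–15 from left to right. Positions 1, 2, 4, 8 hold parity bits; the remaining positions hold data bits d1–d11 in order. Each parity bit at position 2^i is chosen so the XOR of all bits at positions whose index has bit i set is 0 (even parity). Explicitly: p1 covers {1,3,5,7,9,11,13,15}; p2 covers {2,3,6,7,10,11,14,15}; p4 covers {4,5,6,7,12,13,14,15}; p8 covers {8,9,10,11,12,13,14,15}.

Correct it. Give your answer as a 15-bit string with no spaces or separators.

s1 (pos 1,3,5,7,9,11,13,15): 1⊕0⊕1⊕0⊕1⊕1⊕0⊕0 = 0
s2 (pos 2,3,6,7,10,11,14,15): 0⊕0⊕0⊕0⊕1⊕1⊕1⊕0 = 1
s4 (pos 4,5,6,7,12,13,14,15): 0⊕1⊕0⊕0⊕1⊕0⊕1⊕0 = 1
s8 (pos 8,9,10,11,12,13,14,15): 1⊕1⊕1⊕1⊕1⊕0⊕1⊕0 = 0
Syndrome s8…s1 = 0110 → error at position 6.
Flip position 6: 100010011111010 → 100011011111010

100011011111010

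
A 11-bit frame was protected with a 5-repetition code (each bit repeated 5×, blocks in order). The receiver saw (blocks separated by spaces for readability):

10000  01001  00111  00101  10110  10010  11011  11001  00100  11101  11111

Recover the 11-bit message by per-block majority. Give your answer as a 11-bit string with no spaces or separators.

Block 1 (10000): 1 one → 0
Block 2 (01001): 2 ones → 0
Block 3 (00111): 3 ones → 1
Block 4 (00101): 2 ones → 0
Block 5 (10110): 3 ones → 1
Block 6 (10010): 2 ones → 0
Block 7 (11011): 4 ones → 1
Block 8 (11001): 3 ones → 1
Block 9 (00100): 1 one → 0
Block 10 (11101): 4 ones → 1
Block 11 (11111): 5 ones → 1

00101011011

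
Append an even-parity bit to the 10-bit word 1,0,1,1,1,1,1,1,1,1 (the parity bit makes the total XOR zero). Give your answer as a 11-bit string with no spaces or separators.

XOR of the 10 data bits: 1⊕0⊕1⊕1⊕1⊕1⊕1⊕1⊕1⊕1 = 1
Parity bit = 1 (so all 11 bits XOR to 0).

10111111111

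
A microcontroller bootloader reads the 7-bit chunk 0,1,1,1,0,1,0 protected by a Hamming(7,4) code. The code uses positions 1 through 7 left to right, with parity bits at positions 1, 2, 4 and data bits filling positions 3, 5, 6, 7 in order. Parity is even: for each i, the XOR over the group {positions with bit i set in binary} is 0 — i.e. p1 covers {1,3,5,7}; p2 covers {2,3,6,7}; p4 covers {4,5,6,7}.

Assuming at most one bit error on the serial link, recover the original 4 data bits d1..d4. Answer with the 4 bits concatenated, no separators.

s1 (pos 1,3,5,7): 0⊕1⊕0⊕0 = 1
s2 (pos 2,3,6,7): 1⊕1⊕1⊕0 = 1
s4 (pos 4,5,6,7): 1⊕0⊕1⊕0 = 0
Syndrome s4…s1 = 011 → error at position 3.
Flip position 3: 0111010 → 0101010
Read data bits from positions 3,5,6,7: 0010

0010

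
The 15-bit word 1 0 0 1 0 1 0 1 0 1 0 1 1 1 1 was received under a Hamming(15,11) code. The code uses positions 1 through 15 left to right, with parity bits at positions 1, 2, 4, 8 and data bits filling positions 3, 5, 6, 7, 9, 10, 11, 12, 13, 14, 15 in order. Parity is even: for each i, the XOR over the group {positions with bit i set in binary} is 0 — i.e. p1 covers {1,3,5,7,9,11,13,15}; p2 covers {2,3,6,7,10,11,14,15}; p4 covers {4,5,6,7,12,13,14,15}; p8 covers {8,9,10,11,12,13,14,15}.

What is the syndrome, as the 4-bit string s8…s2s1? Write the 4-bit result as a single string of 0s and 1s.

s1 (pos 1,3,5,7,9,11,13,15): 1⊕0⊕0⊕0⊕0⊕0⊕1⊕1 = 1
s2 (pos 2,3,6,7,10,11,14,15): 0⊕0⊕1⊕0⊕1⊕0⊕1⊕1 = 0
s4 (pos 4,5,6,7,12,13,14,15): 1⊕0⊕1⊕0⊕1⊕1⊕1⊕1 = 0
s8 (pos 8,9,10,11,12,13,14,15): 1⊕0⊕1⊕0⊕1⊕1⊕1⊕1 = 0
Syndrome s8…s1 = 0001 → error at position 1.

0001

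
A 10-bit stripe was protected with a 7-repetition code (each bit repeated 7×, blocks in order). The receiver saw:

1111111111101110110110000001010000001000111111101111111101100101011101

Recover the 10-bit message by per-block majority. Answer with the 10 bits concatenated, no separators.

1110001101

Block 1 (1111111): 7 ones → 1
Block 2 (1111011): 6 ones → 1
Block 3 (1011011): 5 ones → 1
Block 4 (0000001): 1 one → 0
Block 5 (0100000): 1 one → 0
Block 6 (0100011): 3 ones → 0
Block 7 (1111101): 6 ones → 1
Block 8 (1111111): 7 ones → 1
Block 9 (0110010): 3 ones → 0
Block 10 (1011101): 5 ones → 1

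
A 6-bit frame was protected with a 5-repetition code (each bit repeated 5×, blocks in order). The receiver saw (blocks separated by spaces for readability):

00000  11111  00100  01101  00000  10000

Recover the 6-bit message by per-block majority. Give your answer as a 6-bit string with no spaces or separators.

Block 1 (00000): 0 ones → 0
Block 2 (11111): 5 ones → 1
Block 3 (00100): 1 one → 0
Block 4 (01101): 3 ones → 1
Block 5 (00000): 0 ones → 0
Block 6 (10000): 1 one → 0

010100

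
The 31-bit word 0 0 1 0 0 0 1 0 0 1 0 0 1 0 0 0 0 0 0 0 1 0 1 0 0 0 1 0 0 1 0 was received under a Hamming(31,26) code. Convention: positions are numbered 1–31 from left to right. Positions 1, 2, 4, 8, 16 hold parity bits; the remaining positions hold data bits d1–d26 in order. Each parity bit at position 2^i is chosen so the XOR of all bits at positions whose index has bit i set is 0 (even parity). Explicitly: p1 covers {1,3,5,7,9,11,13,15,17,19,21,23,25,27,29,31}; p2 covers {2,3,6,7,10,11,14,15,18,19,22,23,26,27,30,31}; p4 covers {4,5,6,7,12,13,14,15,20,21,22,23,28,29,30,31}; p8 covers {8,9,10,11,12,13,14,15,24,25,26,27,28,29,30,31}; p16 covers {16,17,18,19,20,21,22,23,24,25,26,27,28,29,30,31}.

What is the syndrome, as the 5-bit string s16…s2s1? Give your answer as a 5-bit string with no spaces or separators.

s1 (pos 1,3,5,7,9,11,13,15,17,19,21,23,25,27,29,31): 0⊕1⊕0⊕1⊕0⊕0⊕1⊕0⊕0⊕0⊕1⊕1⊕0⊕1⊕0⊕0 = 0
s2 (pos 2,3,6,7,10,11,14,15,18,19,22,23,26,27,30,31): 0⊕1⊕0⊕1⊕1⊕0⊕0⊕0⊕0⊕0⊕0⊕1⊕0⊕1⊕1⊕0 = 0
s4 (pos 4,5,6,7,12,13,14,15,20,21,22,23,28,29,30,31): 0⊕0⊕0⊕1⊕0⊕1⊕0⊕0⊕0⊕1⊕0⊕1⊕0⊕0⊕1⊕0 = 1
s8 (pos 8,9,10,11,12,13,14,15,24,25,26,27,28,29,30,31): 0⊕0⊕1⊕0⊕0⊕1⊕0⊕0⊕0⊕0⊕0⊕1⊕0⊕0⊕1⊕0 = 0
s16 (pos 16,17,18,19,20,21,22,23,24,25,26,27,28,29,30,31): 0⊕0⊕0⊕0⊕0⊕1⊕0⊕1⊕0⊕0⊕0⊕1⊕0⊕0⊕1⊕0 = 0
Syndrome s16…s1 = 00100 → error at position 4.

00100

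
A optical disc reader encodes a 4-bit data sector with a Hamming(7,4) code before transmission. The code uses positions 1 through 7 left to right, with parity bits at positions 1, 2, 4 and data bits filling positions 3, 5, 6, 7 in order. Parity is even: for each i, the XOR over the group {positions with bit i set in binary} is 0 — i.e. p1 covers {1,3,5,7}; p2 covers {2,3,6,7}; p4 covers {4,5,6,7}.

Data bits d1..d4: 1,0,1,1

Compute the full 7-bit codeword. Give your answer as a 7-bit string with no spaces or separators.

Place data at non-parity positions: p1 p2 1 p4 0 1 1
p1 (pos 1,3,5,7): XOR of data positions = 1⊕0⊕1 = 0
p2 (pos 2,3,6,7): XOR of data positions = 1⊕1⊕1 = 1
p4 (pos 4,5,6,7): XOR of data positions = 0⊕1⊕1 = 0
Codeword: 0110011

0110011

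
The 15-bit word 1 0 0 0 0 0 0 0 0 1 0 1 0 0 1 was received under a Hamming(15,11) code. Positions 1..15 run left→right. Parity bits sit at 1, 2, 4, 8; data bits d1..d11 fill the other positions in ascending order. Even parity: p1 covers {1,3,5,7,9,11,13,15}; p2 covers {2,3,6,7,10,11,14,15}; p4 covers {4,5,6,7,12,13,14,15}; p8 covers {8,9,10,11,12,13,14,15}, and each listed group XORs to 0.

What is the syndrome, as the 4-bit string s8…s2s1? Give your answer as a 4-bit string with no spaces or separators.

s1 (pos 1,3,5,7,9,11,13,15): 1⊕0⊕0⊕0⊕0⊕0⊕0⊕1 = 0
s2 (pos 2,3,6,7,10,11,14,15): 0⊕0⊕0⊕0⊕1⊕0⊕0⊕1 = 0
s4 (pos 4,5,6,7,12,13,14,15): 0⊕0⊕0⊕0⊕1⊕0⊕0⊕1 = 0
s8 (pos 8,9,10,11,12,13,14,15): 0⊕0⊕1⊕0⊕1⊕0⊕0⊕1 = 1
Syndrome s8…s1 = 1000 → error at position 8.

1000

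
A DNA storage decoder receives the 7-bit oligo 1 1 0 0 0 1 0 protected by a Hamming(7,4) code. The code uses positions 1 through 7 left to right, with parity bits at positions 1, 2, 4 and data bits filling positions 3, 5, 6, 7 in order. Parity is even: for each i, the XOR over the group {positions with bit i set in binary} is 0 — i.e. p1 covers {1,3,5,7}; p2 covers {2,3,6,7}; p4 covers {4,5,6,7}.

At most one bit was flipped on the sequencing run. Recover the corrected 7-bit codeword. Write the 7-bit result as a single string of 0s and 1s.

s1 (pos 1,3,5,7): 1⊕0⊕0⊕0 = 1
s2 (pos 2,3,6,7): 1⊕0⊕1⊕0 = 0
s4 (pos 4,5,6,7): 0⊕0⊕1⊕0 = 1
Syndrome s4…s1 = 101 → error at position 5.
Flip position 5: 1100010 → 1100110

1100110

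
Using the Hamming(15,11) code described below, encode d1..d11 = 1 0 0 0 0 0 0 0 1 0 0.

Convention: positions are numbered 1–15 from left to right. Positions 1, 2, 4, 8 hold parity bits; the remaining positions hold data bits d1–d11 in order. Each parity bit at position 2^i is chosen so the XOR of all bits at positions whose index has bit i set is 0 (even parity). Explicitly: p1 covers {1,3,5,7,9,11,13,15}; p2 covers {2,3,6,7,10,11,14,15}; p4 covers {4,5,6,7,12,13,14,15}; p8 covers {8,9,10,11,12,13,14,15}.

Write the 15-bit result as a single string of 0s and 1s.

Place data at non-parity positions: p1 p2 1 p4 0 0 0 p8 0 0 0 0 1 0 0
p1 (pos 1,3,5,7,9,11,13,15): XOR of data positions = 1⊕0⊕0⊕0⊕0⊕1⊕0 = 0
p2 (pos 2,3,6,7,10,11,14,15): XOR of data positions = 1⊕0⊕0⊕0⊕0⊕0⊕0 = 1
p4 (pos 4,5,6,7,12,13,14,15): XOR of data positions = 0⊕0⊕0⊕0⊕1⊕0⊕0 = 1
p8 (pos 8,9,10,11,12,13,14,15): XOR of data positions = 0⊕0⊕0⊕0⊕1⊕0⊕0 = 1
Codeword: 011100010000100

011100010000100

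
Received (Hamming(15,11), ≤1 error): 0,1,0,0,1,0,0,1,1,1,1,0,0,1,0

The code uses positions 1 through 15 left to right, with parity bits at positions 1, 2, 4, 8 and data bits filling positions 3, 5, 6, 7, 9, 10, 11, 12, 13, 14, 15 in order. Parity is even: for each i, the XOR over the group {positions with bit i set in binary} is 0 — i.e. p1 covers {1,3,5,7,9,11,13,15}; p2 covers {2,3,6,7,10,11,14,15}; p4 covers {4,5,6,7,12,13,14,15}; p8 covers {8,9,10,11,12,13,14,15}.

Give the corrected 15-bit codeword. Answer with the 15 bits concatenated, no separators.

010010010110010

s1 (pos 1,3,5,7,9,11,13,15): 0⊕0⊕1⊕0⊕1⊕1⊕0⊕0 = 1
s2 (pos 2,3,6,7,10,11,14,15): 1⊕0⊕0⊕0⊕1⊕1⊕1⊕0 = 0
s4 (pos 4,5,6,7,12,13,14,15): 0⊕1⊕0⊕0⊕0⊕0⊕1⊕0 = 0
s8 (pos 8,9,10,11,12,13,14,15): 1⊕1⊕1⊕1⊕0⊕0⊕1⊕0 = 1
Syndrome s8…s1 = 1001 → error at position 9.
Flip position 9: 010010011110010 → 010010010110010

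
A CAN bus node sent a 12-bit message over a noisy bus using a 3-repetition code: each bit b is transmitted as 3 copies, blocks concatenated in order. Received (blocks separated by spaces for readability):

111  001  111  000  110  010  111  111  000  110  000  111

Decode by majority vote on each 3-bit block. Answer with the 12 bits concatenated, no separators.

Block 1 (111): 3 ones → 1
Block 2 (001): 1 one → 0
Block 3 (111): 3 ones → 1
Block 4 (000): 0 ones → 0
Block 5 (110): 2 ones → 1
Block 6 (010): 1 one → 0
Block 7 (111): 3 ones → 1
Block 8 (111): 3 ones → 1
Block 9 (000): 0 ones → 0
Block 10 (110): 2 ones → 1
Block 11 (000): 0 ones → 0
Block 12 (111): 3 ones → 1

101010110101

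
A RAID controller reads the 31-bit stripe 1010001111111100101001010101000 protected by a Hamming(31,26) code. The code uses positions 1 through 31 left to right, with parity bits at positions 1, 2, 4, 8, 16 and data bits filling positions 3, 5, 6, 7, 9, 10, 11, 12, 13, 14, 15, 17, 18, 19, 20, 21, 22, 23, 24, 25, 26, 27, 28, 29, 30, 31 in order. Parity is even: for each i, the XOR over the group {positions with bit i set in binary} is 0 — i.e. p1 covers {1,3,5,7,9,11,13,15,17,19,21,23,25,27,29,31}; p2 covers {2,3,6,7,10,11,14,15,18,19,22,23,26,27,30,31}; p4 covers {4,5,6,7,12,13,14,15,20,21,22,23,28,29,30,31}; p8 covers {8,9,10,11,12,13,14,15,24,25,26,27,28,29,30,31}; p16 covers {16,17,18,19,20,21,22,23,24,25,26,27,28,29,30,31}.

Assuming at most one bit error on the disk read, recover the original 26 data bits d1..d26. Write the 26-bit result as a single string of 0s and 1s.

10011111110101001010101000

s1 (pos 1,3,5,7,9,11,13,15,17,19,21,23,25,27,29,31): 1⊕1⊕0⊕1⊕1⊕1⊕1⊕0⊕1⊕1⊕0⊕0⊕0⊕0⊕0⊕0 = 0
s2 (pos 2,3,6,7,10,11,14,15,18,19,22,23,26,27,30,31): 0⊕1⊕0⊕1⊕1⊕1⊕1⊕0⊕0⊕1⊕1⊕0⊕1⊕0⊕0⊕0 = 0
s4 (pos 4,5,6,7,12,13,14,15,20,21,22,23,28,29,30,31): 0⊕0⊕0⊕1⊕1⊕1⊕1⊕0⊕0⊕0⊕1⊕0⊕1⊕0⊕0⊕0 = 0
s8 (pos 8,9,10,11,12,13,14,15,24,25,26,27,28,29,30,31): 1⊕1⊕1⊕1⊕1⊕1⊕1⊕0⊕1⊕0⊕1⊕0⊕1⊕0⊕0⊕0 = 0
s16 (pos 16,17,18,19,20,21,22,23,24,25,26,27,28,29,30,31): 0⊕1⊕0⊕1⊕0⊕0⊕1⊕0⊕1⊕0⊕1⊕0⊕1⊕0⊕0⊕0 = 0
Syndrome s16…s1 = 00000 → no error.
Read data bits from positions 3,5,6,7,9,10,11,12,13,14,15,17,18,19,20,21,22,23,24,25,26,27,28,29,30,31: 10011111110101001010101000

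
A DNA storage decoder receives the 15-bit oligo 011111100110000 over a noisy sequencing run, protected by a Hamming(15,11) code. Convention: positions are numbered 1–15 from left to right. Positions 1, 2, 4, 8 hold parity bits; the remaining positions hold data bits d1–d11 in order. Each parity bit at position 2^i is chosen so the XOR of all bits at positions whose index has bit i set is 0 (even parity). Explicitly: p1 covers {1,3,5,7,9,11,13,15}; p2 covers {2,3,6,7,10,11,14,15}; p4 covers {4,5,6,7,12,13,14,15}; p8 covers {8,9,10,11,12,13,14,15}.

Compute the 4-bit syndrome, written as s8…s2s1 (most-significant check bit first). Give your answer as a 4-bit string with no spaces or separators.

0000

s1 (pos 1,3,5,7,9,11,13,15): 0⊕1⊕1⊕1⊕0⊕1⊕0⊕0 = 0
s2 (pos 2,3,6,7,10,11,14,15): 1⊕1⊕1⊕1⊕1⊕1⊕0⊕0 = 0
s4 (pos 4,5,6,7,12,13,14,15): 1⊕1⊕1⊕1⊕0⊕0⊕0⊕0 = 0
s8 (pos 8,9,10,11,12,13,14,15): 0⊕0⊕1⊕1⊕0⊕0⊕0⊕0 = 0
Syndrome s8…s1 = 0000 → no error.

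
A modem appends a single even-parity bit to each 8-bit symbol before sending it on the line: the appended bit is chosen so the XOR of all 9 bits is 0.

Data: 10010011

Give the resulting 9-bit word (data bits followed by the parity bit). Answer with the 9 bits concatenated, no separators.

XOR of the 8 data bits: 1⊕0⊕0⊕1⊕0⊕0⊕1⊕1 = 0
Parity bit = 0 (so all 9 bits XOR to 0).

100100110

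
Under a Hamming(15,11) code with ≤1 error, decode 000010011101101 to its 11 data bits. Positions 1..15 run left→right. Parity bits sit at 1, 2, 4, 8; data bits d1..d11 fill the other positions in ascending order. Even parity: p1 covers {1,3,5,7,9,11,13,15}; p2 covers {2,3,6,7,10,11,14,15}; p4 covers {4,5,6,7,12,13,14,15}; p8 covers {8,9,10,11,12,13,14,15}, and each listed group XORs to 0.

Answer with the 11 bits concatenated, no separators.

s1 (pos 1,3,5,7,9,11,13,15): 0⊕0⊕1⊕0⊕1⊕0⊕1⊕1 = 0
s2 (pos 2,3,6,7,10,11,14,15): 0⊕0⊕0⊕0⊕1⊕0⊕0⊕1 = 0
s4 (pos 4,5,6,7,12,13,14,15): 0⊕1⊕0⊕0⊕1⊕1⊕0⊕1 = 0
s8 (pos 8,9,10,11,12,13,14,15): 1⊕1⊕1⊕0⊕1⊕1⊕0⊕1 = 0
Syndrome s8…s1 = 0000 → no error.
Read data bits from positions 3,5,6,7,9,10,11,12,13,14,15: 01001101101

01001101101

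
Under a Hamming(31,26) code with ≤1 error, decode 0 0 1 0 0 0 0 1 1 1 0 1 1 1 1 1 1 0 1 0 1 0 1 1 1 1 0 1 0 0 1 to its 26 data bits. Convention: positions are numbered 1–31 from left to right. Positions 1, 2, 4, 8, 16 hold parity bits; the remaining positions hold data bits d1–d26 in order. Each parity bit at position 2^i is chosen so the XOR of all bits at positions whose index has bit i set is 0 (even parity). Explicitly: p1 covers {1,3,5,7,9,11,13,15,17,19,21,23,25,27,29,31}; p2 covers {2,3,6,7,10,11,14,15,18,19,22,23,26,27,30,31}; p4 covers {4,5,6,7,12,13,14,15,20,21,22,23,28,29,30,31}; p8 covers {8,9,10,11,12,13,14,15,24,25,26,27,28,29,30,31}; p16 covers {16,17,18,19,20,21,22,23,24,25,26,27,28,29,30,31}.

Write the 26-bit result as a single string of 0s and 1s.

s1 (pos 1,3,5,7,9,11,13,15,17,19,21,23,25,27,29,31): 0⊕1⊕0⊕0⊕1⊕0⊕1⊕1⊕1⊕1⊕1⊕1⊕1⊕0⊕0⊕1 = 0
s2 (pos 2,3,6,7,10,11,14,15,18,19,22,23,26,27,30,31): 0⊕1⊕0⊕0⊕1⊕0⊕1⊕1⊕0⊕1⊕0⊕1⊕1⊕0⊕0⊕1 = 0
s4 (pos 4,5,6,7,12,13,14,15,20,21,22,23,28,29,30,31): 0⊕0⊕0⊕0⊕1⊕1⊕1⊕1⊕0⊕1⊕0⊕1⊕1⊕0⊕0⊕1 = 0
s8 (pos 8,9,10,11,12,13,14,15,24,25,26,27,28,29,30,31): 1⊕1⊕1⊕0⊕1⊕1⊕1⊕1⊕1⊕1⊕1⊕0⊕1⊕0⊕0⊕1 = 0
s16 (pos 16,17,18,19,20,21,22,23,24,25,26,27,28,29,30,31): 1⊕1⊕0⊕1⊕0⊕1⊕0⊕1⊕1⊕1⊕1⊕0⊕1⊕0⊕0⊕1 = 0
Syndrome s16…s1 = 00000 → no error.
Read data bits from positions 3,5,6,7,9,10,11,12,13,14,15,17,18,19,20,21,22,23,24,25,26,27,28,29,30,31: 10001101111101010111101001

10001101111101010111101001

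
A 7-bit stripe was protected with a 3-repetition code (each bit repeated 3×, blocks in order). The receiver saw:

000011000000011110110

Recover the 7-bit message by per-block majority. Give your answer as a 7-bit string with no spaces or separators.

0100111

Block 1 (000): 0 ones → 0
Block 2 (011): 2 ones → 1
Block 3 (000): 0 ones → 0
Block 4 (000): 0 ones → 0
Block 5 (011): 2 ones → 1
Block 6 (110): 2 ones → 1
Block 7 (110): 2 ones → 1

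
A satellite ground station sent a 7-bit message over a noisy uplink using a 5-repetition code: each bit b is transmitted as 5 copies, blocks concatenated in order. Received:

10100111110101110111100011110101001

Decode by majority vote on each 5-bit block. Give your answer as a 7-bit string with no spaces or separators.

0111010

Block 1 (10100): 2 ones → 0
Block 2 (11111): 5 ones → 1
Block 3 (01011): 3 ones → 1
Block 4 (10111): 4 ones → 1
Block 5 (10001): 2 ones → 0
Block 6 (11101): 4 ones → 1
Block 7 (01001): 2 ones → 0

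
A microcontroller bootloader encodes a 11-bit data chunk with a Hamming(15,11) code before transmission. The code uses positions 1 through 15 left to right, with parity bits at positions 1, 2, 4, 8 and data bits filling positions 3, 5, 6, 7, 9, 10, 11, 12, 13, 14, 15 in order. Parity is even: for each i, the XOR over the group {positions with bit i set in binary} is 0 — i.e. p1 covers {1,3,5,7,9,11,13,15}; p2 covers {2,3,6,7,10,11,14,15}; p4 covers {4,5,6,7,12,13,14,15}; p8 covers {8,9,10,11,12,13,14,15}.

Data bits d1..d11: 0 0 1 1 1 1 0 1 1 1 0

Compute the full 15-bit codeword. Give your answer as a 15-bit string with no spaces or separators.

100101111101110

Place data at non-parity positions: p1 p2 0 p4 0 1 1 p8 1 1 0 1 1 1 0
p1 (pos 1,3,5,7,9,11,13,15): XOR of data positions = 0⊕0⊕1⊕1⊕0⊕1⊕0 = 1
p2 (pos 2,3,6,7,10,11,14,15): XOR of data positions = 0⊕1⊕1⊕1⊕0⊕1⊕0 = 0
p4 (pos 4,5,6,7,12,13,14,15): XOR of data positions = 0⊕1⊕1⊕1⊕1⊕1⊕0 = 1
p8 (pos 8,9,10,11,12,13,14,15): XOR of data positions = 1⊕1⊕0⊕1⊕1⊕1⊕0 = 1
Codeword: 100101111101110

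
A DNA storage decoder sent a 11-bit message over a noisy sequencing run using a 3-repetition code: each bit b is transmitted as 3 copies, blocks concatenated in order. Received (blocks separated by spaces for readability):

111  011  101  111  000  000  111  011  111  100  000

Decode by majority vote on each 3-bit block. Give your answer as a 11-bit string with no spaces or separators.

Block 1 (111): 3 ones → 1
Block 2 (011): 2 ones → 1
Block 3 (101): 2 ones → 1
Block 4 (111): 3 ones → 1
Block 5 (000): 0 ones → 0
Block 6 (000): 0 ones → 0
Block 7 (111): 3 ones → 1
Block 8 (011): 2 ones → 1
Block 9 (111): 3 ones → 1
Block 10 (100): 1 one → 0
Block 11 (000): 0 ones → 0

11110011100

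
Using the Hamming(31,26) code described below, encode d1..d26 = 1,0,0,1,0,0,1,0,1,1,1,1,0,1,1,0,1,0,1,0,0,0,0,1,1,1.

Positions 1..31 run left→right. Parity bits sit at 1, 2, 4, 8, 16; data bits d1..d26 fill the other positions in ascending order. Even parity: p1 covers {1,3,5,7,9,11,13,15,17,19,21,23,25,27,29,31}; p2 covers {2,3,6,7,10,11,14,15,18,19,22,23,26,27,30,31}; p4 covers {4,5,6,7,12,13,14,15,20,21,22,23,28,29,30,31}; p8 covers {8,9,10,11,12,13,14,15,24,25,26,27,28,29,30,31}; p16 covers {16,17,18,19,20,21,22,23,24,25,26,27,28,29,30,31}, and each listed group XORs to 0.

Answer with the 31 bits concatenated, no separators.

1111001000101110101101010000111

Place data at non-parity positions: p1 p2 1 p4 0 0 1 p8 0 0 1 0 1 1 1 p16 1 0 1 1 0 1 0 1 0 0 0 0 1 1 1
p1 (pos 1,3,5,7,9,11,13,15,17,19,21,23,25,27,29,31): XOR of data positions = 1⊕0⊕1⊕0⊕1⊕1⊕1⊕1⊕1⊕0⊕0⊕0⊕0⊕1⊕1 = 1
p2 (pos 2,3,6,7,10,11,14,15,18,19,22,23,26,27,30,31): XOR of data positions = 1⊕0⊕1⊕0⊕1⊕1⊕1⊕0⊕1⊕1⊕0⊕0⊕0⊕1⊕1 = 1
p4 (pos 4,5,6,7,12,13,14,15,20,21,22,23,28,29,30,31): XOR of data positions = 0⊕0⊕1⊕0⊕1⊕1⊕1⊕1⊕0⊕1⊕0⊕0⊕1⊕1⊕1 = 1
p8 (pos 8,9,10,11,12,13,14,15,24,25,26,27,28,29,30,31): XOR of data positions = 0⊕0⊕1⊕0⊕1⊕1⊕1⊕1⊕0⊕0⊕0⊕0⊕1⊕1⊕1 = 0
p16 (pos 16,17,18,19,20,21,22,23,24,25,26,27,28,29,30,31): XOR of data positions = 1⊕0⊕1⊕1⊕0⊕1⊕0⊕1⊕0⊕0⊕0⊕0⊕1⊕1⊕1 = 0
Codeword: 1111001000101110101101010000111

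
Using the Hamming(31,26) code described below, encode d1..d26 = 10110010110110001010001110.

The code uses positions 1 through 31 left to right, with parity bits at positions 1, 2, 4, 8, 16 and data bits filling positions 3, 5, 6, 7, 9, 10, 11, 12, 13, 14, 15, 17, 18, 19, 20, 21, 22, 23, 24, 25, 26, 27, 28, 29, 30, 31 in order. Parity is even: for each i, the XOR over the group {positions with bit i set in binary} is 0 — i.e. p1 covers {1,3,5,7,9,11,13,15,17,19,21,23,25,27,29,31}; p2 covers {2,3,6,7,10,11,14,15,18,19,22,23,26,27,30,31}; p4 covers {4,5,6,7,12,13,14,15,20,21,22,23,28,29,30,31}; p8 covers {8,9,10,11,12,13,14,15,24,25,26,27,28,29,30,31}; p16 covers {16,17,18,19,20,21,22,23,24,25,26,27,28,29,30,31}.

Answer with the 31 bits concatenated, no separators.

Place data at non-parity positions: p1 p2 1 p4 0 1 1 p8 0 0 1 0 1 1 0 p16 1 1 0 0 0 1 0 1 0 0 0 1 1 1 0
p1 (pos 1,3,5,7,9,11,13,15,17,19,21,23,25,27,29,31): XOR of data positions = 1⊕0⊕1⊕0⊕1⊕1⊕0⊕1⊕0⊕0⊕0⊕0⊕0⊕1⊕0 = 0
p2 (pos 2,3,6,7,10,11,14,15,18,19,22,23,26,27,30,31): XOR of data positions = 1⊕1⊕1⊕0⊕1⊕1⊕0⊕1⊕0⊕1⊕0⊕0⊕0⊕1⊕0 = 0
p4 (pos 4,5,6,7,12,13,14,15,20,21,22,23,28,29,30,31): XOR of data positions = 0⊕1⊕1⊕0⊕1⊕1⊕0⊕0⊕0⊕1⊕0⊕1⊕1⊕1⊕0 = 0
p8 (pos 8,9,10,11,12,13,14,15,24,25,26,27,28,29,30,31): XOR of data positions = 0⊕0⊕1⊕0⊕1⊕1⊕0⊕1⊕0⊕0⊕0⊕1⊕1⊕1⊕0 = 1
p16 (pos 16,17,18,19,20,21,22,23,24,25,26,27,28,29,30,31): XOR of data positions = 1⊕1⊕0⊕0⊕0⊕1⊕0⊕1⊕0⊕0⊕0⊕1⊕1⊕1⊕0 = 1
Codeword: 0010011100101101110001010001110

0010011100101101110001010001110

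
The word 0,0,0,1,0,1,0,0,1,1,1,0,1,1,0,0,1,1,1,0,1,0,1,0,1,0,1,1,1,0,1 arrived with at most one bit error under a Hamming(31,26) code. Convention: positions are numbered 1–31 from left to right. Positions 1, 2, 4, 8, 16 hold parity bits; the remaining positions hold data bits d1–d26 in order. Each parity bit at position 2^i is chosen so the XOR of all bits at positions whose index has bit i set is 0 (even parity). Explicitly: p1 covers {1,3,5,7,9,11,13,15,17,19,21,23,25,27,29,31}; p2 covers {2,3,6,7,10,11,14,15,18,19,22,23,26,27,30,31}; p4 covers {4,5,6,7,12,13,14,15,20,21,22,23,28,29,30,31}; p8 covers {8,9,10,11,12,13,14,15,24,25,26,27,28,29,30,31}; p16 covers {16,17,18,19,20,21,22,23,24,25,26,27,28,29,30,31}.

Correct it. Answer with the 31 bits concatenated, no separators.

0001011011101100111010101011101

s1 (pos 1,3,5,7,9,11,13,15,17,19,21,23,25,27,29,31): 0⊕0⊕0⊕0⊕1⊕1⊕1⊕0⊕1⊕1⊕1⊕1⊕1⊕1⊕1⊕1 = 1
s2 (pos 2,3,6,7,10,11,14,15,18,19,22,23,26,27,30,31): 0⊕0⊕1⊕0⊕1⊕1⊕1⊕0⊕1⊕1⊕0⊕1⊕0⊕1⊕0⊕1 = 1
s4 (pos 4,5,6,7,12,13,14,15,20,21,22,23,28,29,30,31): 1⊕0⊕1⊕0⊕0⊕1⊕1⊕0⊕0⊕1⊕0⊕1⊕1⊕1⊕0⊕1 = 1
s8 (pos 8,9,10,11,12,13,14,15,24,25,26,27,28,29,30,31): 0⊕1⊕1⊕1⊕0⊕1⊕1⊕0⊕0⊕1⊕0⊕1⊕1⊕1⊕0⊕1 = 0
s16 (pos 16,17,18,19,20,21,22,23,24,25,26,27,28,29,30,31): 0⊕1⊕1⊕1⊕0⊕1⊕0⊕1⊕0⊕1⊕0⊕1⊕1⊕1⊕0⊕1 = 0
Syndrome s16…s1 = 00111 → error at position 7.
Flip position 7: 0001010011101100111010101011101 → 0001011011101100111010101011101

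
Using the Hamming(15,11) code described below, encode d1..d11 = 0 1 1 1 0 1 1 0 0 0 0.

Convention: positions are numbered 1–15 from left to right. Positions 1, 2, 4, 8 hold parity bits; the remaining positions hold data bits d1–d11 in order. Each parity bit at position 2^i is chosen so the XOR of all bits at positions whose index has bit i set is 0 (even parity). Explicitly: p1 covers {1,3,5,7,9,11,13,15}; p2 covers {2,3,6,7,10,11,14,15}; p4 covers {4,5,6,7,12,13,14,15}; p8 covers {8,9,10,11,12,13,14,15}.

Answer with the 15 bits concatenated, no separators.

Place data at non-parity positions: p1 p2 0 p4 1 1 1 p8 0 1 1 0 0 0 0
p1 (pos 1,3,5,7,9,11,13,15): XOR of data positions = 0⊕1⊕1⊕0⊕1⊕0⊕0 = 1
p2 (pos 2,3,6,7,10,11,14,15): XOR of data positions = 0⊕1⊕1⊕1⊕1⊕0⊕0 = 0
p4 (pos 4,5,6,7,12,13,14,15): XOR of data positions = 1⊕1⊕1⊕0⊕0⊕0⊕0 = 1
p8 (pos 8,9,10,11,12,13,14,15): XOR of data positions = 0⊕1⊕1⊕0⊕0⊕0⊕0 = 0
Codeword: 100111100110000

100111100110000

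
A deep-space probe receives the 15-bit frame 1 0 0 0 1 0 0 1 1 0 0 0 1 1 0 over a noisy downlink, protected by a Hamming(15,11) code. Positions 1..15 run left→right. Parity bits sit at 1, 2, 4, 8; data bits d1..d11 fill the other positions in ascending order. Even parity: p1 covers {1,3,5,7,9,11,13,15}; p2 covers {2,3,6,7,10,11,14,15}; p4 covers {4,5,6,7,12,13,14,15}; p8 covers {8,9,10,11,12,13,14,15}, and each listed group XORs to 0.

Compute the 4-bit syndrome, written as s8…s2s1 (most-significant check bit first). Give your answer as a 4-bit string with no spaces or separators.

0110

s1 (pos 1,3,5,7,9,11,13,15): 1⊕0⊕1⊕0⊕1⊕0⊕1⊕0 = 0
s2 (pos 2,3,6,7,10,11,14,15): 0⊕0⊕0⊕0⊕0⊕0⊕1⊕0 = 1
s4 (pos 4,5,6,7,12,13,14,15): 0⊕1⊕0⊕0⊕0⊕1⊕1⊕0 = 1
s8 (pos 8,9,10,11,12,13,14,15): 1⊕1⊕0⊕0⊕0⊕1⊕1⊕0 = 0
Syndrome s8…s1 = 0110 → error at position 6.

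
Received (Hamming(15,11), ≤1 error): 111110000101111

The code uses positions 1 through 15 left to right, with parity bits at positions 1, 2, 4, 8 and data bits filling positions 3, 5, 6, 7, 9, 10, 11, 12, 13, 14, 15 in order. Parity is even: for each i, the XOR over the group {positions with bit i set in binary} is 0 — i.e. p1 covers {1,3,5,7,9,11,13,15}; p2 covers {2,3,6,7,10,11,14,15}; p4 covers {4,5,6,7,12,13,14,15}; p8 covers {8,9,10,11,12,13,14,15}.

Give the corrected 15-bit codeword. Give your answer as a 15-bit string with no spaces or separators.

111110000111111

s1 (pos 1,3,5,7,9,11,13,15): 1⊕1⊕1⊕0⊕0⊕0⊕1⊕1 = 1
s2 (pos 2,3,6,7,10,11,14,15): 1⊕1⊕0⊕0⊕1⊕0⊕1⊕1 = 1
s4 (pos 4,5,6,7,12,13,14,15): 1⊕1⊕0⊕0⊕1⊕1⊕1⊕1 = 0
s8 (pos 8,9,10,11,12,13,14,15): 0⊕0⊕1⊕0⊕1⊕1⊕1⊕1 = 1
Syndrome s8…s1 = 1011 → error at position 11.
Flip position 11: 111110000101111 → 111110000111111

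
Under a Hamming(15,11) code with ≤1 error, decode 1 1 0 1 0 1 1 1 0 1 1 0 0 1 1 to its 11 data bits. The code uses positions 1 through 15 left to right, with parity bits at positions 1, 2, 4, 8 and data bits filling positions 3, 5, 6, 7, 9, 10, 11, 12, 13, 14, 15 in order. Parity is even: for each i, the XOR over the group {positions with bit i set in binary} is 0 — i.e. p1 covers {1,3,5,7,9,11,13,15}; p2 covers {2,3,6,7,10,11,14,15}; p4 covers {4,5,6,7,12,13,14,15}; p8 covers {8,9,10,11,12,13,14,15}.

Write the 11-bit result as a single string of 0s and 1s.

00110110001

s1 (pos 1,3,5,7,9,11,13,15): 1⊕0⊕0⊕1⊕0⊕1⊕0⊕1 = 0
s2 (pos 2,3,6,7,10,11,14,15): 1⊕0⊕1⊕1⊕1⊕1⊕1⊕1 = 1
s4 (pos 4,5,6,7,12,13,14,15): 1⊕0⊕1⊕1⊕0⊕0⊕1⊕1 = 1
s8 (pos 8,9,10,11,12,13,14,15): 1⊕0⊕1⊕1⊕0⊕0⊕1⊕1 = 1
Syndrome s8…s1 = 1110 → error at position 14.
Flip position 14: 110101110110011 → 110101110110001
Read data bits from positions 3,5,6,7,9,10,11,12,13,14,15: 00110110001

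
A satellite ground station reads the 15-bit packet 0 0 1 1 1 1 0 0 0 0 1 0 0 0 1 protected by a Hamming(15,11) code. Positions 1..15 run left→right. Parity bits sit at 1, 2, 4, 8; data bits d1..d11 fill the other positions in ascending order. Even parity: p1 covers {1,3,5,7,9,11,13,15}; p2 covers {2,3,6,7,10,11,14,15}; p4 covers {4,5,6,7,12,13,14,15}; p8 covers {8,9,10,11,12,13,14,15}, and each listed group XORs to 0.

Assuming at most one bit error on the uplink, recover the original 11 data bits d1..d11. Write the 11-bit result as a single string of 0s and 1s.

s1 (pos 1,3,5,7,9,11,13,15): 0⊕1⊕1⊕0⊕0⊕1⊕0⊕1 = 0
s2 (pos 2,3,6,7,10,11,14,15): 0⊕1⊕1⊕0⊕0⊕1⊕0⊕1 = 0
s4 (pos 4,5,6,7,12,13,14,15): 1⊕1⊕1⊕0⊕0⊕0⊕0⊕1 = 0
s8 (pos 8,9,10,11,12,13,14,15): 0⊕0⊕0⊕1⊕0⊕0⊕0⊕1 = 0
Syndrome s8…s1 = 0000 → no error.
Read data bits from positions 3,5,6,7,9,10,11,12,13,14,15: 11100010001

11100010001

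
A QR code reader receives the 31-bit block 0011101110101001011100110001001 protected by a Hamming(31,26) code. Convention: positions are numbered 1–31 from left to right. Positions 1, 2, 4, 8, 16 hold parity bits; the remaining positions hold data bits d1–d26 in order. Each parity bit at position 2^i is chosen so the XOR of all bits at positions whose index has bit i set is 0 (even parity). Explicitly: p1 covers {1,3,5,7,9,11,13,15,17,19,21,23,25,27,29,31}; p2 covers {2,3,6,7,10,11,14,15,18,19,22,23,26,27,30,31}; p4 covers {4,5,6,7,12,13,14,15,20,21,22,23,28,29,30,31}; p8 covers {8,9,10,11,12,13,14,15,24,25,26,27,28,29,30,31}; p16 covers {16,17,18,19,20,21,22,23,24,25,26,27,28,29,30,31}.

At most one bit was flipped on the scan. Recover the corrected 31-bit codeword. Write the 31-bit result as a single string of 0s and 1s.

0011101110001001011100110001001

s1 (pos 1,3,5,7,9,11,13,15,17,19,21,23,25,27,29,31): 0⊕1⊕1⊕1⊕1⊕1⊕1⊕0⊕0⊕1⊕0⊕1⊕0⊕0⊕0⊕1 = 1
s2 (pos 2,3,6,7,10,11,14,15,18,19,22,23,26,27,30,31): 0⊕1⊕0⊕1⊕0⊕1⊕0⊕0⊕1⊕1⊕0⊕1⊕0⊕0⊕0⊕1 = 1
s4 (pos 4,5,6,7,12,13,14,15,20,21,22,23,28,29,30,31): 1⊕1⊕0⊕1⊕0⊕1⊕0⊕0⊕1⊕0⊕0⊕1⊕1⊕0⊕0⊕1 = 0
s8 (pos 8,9,10,11,12,13,14,15,24,25,26,27,28,29,30,31): 1⊕1⊕0⊕1⊕0⊕1⊕0⊕0⊕1⊕0⊕0⊕0⊕1⊕0⊕0⊕1 = 1
s16 (pos 16,17,18,19,20,21,22,23,24,25,26,27,28,29,30,31): 1⊕0⊕1⊕1⊕1⊕0⊕0⊕1⊕1⊕0⊕0⊕0⊕1⊕0⊕0⊕1 = 0
Syndrome s16…s1 = 01011 → error at position 11.
Flip position 11: 0011101110101001011100110001001 → 0011101110001001011100110001001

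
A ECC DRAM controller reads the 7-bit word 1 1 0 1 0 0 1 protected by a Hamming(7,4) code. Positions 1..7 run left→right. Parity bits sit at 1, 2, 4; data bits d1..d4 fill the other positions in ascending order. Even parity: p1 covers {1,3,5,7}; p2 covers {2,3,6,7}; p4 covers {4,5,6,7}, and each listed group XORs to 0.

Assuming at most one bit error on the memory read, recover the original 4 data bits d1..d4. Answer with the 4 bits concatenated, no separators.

s1 (pos 1,3,5,7): 1⊕0⊕0⊕1 = 0
s2 (pos 2,3,6,7): 1⊕0⊕0⊕1 = 0
s4 (pos 4,5,6,7): 1⊕0⊕0⊕1 = 0
Syndrome s4…s1 = 000 → no error.
Read data bits from positions 3,5,6,7: 0001

0001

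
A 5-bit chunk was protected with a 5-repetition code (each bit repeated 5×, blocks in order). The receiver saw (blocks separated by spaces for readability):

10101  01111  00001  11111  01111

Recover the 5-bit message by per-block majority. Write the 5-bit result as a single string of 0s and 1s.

11011

Block 1 (10101): 3 ones → 1
Block 2 (01111): 4 ones → 1
Block 3 (00001): 1 one → 0
Block 4 (11111): 5 ones → 1
Block 5 (01111): 4 ones → 1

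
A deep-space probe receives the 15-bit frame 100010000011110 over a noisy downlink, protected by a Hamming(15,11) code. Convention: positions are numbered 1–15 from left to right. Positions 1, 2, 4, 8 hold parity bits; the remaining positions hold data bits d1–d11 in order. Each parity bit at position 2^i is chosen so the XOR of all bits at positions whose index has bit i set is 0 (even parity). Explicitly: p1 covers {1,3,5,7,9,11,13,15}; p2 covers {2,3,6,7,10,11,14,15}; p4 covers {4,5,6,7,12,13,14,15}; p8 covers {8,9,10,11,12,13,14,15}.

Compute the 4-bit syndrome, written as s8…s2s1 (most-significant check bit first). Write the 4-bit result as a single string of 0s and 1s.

s1 (pos 1,3,5,7,9,11,13,15): 1⊕0⊕1⊕0⊕0⊕1⊕1⊕0 = 0
s2 (pos 2,3,6,7,10,11,14,15): 0⊕0⊕0⊕0⊕0⊕1⊕1⊕0 = 0
s4 (pos 4,5,6,7,12,13,14,15): 0⊕1⊕0⊕0⊕1⊕1⊕1⊕0 = 0
s8 (pos 8,9,10,11,12,13,14,15): 0⊕0⊕0⊕1⊕1⊕1⊕1⊕0 = 0
Syndrome s8…s1 = 0000 → no error.

0000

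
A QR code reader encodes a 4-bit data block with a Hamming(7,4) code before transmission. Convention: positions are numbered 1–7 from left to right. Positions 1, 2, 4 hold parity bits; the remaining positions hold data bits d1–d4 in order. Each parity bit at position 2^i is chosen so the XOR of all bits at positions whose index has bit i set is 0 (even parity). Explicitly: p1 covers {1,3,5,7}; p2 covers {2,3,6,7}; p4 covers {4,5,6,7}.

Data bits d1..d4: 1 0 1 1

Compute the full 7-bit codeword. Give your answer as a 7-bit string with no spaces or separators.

0110011

Place data at non-parity positions: p1 p2 1 p4 0 1 1
p1 (pos 1,3,5,7): XOR of data positions = 1⊕0⊕1 = 0
p2 (pos 2,3,6,7): XOR of data positions = 1⊕1⊕1 = 1
p4 (pos 4,5,6,7): XOR of data positions = 0⊕1⊕1 = 0
Codeword: 0110011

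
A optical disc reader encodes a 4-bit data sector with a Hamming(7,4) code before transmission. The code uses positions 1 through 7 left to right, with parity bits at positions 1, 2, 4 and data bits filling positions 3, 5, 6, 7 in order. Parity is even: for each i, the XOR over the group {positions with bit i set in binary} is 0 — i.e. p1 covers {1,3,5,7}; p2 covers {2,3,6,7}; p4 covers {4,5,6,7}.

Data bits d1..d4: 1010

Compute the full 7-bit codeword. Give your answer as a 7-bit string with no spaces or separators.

1011010

Place data at non-parity positions: p1 p2 1 p4 0 1 0
p1 (pos 1,3,5,7): XOR of data positions = 1⊕0⊕0 = 1
p2 (pos 2,3,6,7): XOR of data positions = 1⊕1⊕0 = 0
p4 (pos 4,5,6,7): XOR of data positions = 0⊕1⊕0 = 1
Codeword: 1011010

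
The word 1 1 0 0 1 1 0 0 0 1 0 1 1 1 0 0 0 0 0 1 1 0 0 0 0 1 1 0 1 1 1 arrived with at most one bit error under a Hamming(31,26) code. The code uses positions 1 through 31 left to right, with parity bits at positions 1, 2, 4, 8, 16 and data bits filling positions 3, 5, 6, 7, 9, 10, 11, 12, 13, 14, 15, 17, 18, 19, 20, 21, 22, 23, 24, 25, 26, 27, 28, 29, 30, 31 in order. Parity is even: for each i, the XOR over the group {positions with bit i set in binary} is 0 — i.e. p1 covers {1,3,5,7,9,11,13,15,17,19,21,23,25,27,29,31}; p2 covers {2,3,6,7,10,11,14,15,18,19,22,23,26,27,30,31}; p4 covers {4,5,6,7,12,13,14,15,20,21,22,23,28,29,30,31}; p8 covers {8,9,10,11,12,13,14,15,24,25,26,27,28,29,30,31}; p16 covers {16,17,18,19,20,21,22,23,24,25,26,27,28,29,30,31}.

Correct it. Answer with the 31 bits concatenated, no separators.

s1 (pos 1,3,5,7,9,11,13,15,17,19,21,23,25,27,29,31): 1⊕0⊕1⊕0⊕0⊕0⊕1⊕0⊕0⊕0⊕1⊕0⊕0⊕1⊕1⊕1 = 1
s2 (pos 2,3,6,7,10,11,14,15,18,19,22,23,26,27,30,31): 1⊕0⊕1⊕0⊕1⊕0⊕1⊕0⊕0⊕0⊕0⊕0⊕1⊕1⊕1⊕1 = 0
s4 (pos 4,5,6,7,12,13,14,15,20,21,22,23,28,29,30,31): 0⊕1⊕1⊕0⊕1⊕1⊕1⊕0⊕1⊕1⊕0⊕0⊕0⊕1⊕1⊕1 = 0
s8 (pos 8,9,10,11,12,13,14,15,24,25,26,27,28,29,30,31): 0⊕0⊕1⊕0⊕1⊕1⊕1⊕0⊕0⊕0⊕1⊕1⊕0⊕1⊕1⊕1 = 1
s16 (pos 16,17,18,19,20,21,22,23,24,25,26,27,28,29,30,31): 0⊕0⊕0⊕0⊕1⊕1⊕0⊕0⊕0⊕0⊕1⊕1⊕0⊕1⊕1⊕1 = 1
Syndrome s16…s1 = 11001 → error at position 25.
Flip position 25: 1100110001011100000110000110111 → 1100110001011100000110001110111

1100110001011100000110001110111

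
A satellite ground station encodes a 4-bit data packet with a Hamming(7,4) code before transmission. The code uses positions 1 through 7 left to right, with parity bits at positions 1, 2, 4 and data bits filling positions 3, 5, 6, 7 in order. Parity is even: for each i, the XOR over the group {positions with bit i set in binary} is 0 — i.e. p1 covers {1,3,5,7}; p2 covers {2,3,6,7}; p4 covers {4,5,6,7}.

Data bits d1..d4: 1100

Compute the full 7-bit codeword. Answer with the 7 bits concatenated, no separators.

Place data at non-parity positions: p1 p2 1 p4 1 0 0
p1 (pos 1,3,5,7): XOR of data positions = 1⊕1⊕0 = 0
p2 (pos 2,3,6,7): XOR of data positions = 1⊕0⊕0 = 1
p4 (pos 4,5,6,7): XOR of data positions = 1⊕0⊕0 = 1
Codeword: 0111100

0111100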